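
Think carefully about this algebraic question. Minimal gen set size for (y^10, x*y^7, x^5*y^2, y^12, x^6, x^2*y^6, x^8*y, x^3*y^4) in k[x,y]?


Remove redundant (divisible by others).
x^8*y redundant.
y^12 redundant.
Min: x^6, x^5*y^2, x^3*y^4, x^2*y^6, x*y^7, y^10
Count=6


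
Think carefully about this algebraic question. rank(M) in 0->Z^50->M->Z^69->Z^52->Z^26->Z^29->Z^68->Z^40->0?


Alt sum=0:
(-1)^0*50 + (-1)^1*? + (-1)^2*69 + (-1)^3*52 + (-1)^4*26 + (-1)^5*29 + (-1)^6*68 + (-1)^7*40=0
rank(M)=92


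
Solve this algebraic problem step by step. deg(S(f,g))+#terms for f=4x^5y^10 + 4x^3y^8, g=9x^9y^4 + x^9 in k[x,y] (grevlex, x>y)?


LT(f)=4x^5y^10, LT(g)=9x^9y^4
lcm(LM)=x^9y^10
S(f,g) (scaled by 36 to clear denominators) = 9x^4*f - 4y^6*g = -4x^9y^6 + 36x^7y^8
2 terms, deg 15.
15+2=17


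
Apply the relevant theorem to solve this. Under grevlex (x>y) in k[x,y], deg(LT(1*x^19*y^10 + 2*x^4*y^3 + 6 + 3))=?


LT: 1*x^19*y^10
deg_x=19, deg_y=10
Total=19+10=29


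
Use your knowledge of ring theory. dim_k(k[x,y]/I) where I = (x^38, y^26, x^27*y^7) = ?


k[x,y]/I, I = (x^38, y^26, x^27*y^7)
Rect: 38x26=988. Corner: (38-27)x(26-7)=209.
dim = 988-209 = 779


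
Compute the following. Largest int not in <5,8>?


gcd(5,8)=1 => F=ab-a-b=5*8-5-8=40-13=27


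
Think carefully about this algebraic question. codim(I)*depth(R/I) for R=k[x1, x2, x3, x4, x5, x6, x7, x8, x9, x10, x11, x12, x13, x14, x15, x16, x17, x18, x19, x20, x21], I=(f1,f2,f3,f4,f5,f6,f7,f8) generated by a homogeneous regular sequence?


codim=8, depth=dim(R/I)=21-8=13
Product=8*13=104


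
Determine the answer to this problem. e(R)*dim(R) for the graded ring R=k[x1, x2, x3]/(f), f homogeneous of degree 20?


e(R)=deg(f)=20, dim(R)=3-1=2
e*dim=20*2=40


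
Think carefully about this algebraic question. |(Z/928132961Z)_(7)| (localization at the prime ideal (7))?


7-primary part: 928132961=7^9*23
Size=7^9=40353607


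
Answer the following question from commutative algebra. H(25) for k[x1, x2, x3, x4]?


C(d+n-1,n-1)=C(28,3)=3276


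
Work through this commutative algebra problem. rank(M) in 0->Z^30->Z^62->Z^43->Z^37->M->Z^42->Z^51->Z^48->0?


Alt sum=0:
(-1)^0*30 + (-1)^1*62 + (-1)^2*43 + (-1)^3*37 + (-1)^4*? + (-1)^5*42 + (-1)^6*51 + (-1)^7*48=0
rank(M)=65


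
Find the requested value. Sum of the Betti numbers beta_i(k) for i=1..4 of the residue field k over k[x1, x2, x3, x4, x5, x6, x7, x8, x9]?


Koszul resolution: beta_i(k)=C(n,i), n=9
C(9,1)=9, C(9,2)=36, C(9,3)=84, C(9,4)=126
Sum=255


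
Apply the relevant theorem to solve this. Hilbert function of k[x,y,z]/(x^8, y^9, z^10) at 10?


Need i<8, j<9, k<10 with i+j+k=10.
For each i, j ranges over max(0,10-i-9)..min(8,10-i):
  i=0: j in [1,8] -> 8
  i=1: j in [0,8] -> 9
  i=2: j in [0,8] -> 9
  i=3: j in [0,7] -> 8
  i=4: j in [0,6] -> 7
  i=5: j in [0,5] -> 6
  i=6: j in [0,4] -> 5
  i=7: j in [0,3] -> 4
H(10) = 8+9+9+8+7+6+5+4 = 56


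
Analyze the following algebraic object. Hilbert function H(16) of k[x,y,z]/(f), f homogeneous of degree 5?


C(18,2)-C(13,2)=153-78=75


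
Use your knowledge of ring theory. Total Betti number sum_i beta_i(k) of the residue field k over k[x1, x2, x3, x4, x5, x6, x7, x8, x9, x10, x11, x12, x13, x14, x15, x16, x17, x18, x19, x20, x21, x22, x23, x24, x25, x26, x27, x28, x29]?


Koszul resolution: beta_i(k)=C(n,i), n=29
sum_i C(29,i) = 2^29 = 536870912


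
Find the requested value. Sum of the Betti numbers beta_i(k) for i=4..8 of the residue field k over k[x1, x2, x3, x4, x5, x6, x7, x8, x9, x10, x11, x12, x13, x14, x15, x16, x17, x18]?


Koszul resolution: beta_i(k)=C(n,i), n=18
C(18,4)=3060, C(18,5)=8568, C(18,6)=18564, C(18,7)=31824, C(18,8)=43758
Sum=105774


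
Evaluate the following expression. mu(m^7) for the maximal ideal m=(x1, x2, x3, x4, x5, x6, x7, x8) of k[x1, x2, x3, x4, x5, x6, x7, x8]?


Graded Nakayama: mu(m^d) = dim_k (m^d/m^(d+1)) = #degree-7 monomials in 8 vars
C(n+d-1,d)=C(14,7)=3432


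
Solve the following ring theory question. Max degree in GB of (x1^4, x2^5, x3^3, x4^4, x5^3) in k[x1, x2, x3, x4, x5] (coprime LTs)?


Pure powers, coprime LTs => already GB.
Degrees: 4, 5, 3, 4, 3
Max=5


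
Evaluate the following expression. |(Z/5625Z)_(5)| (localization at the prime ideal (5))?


5-primary part: 5625=5^4*9
Size=5^4=625


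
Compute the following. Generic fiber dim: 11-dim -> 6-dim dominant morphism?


dim(fiber)=dim(X)-dim(Y)=11-6=5


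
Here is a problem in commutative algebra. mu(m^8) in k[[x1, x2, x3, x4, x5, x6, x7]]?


C(n+d-1,d)=C(14,8)=3003


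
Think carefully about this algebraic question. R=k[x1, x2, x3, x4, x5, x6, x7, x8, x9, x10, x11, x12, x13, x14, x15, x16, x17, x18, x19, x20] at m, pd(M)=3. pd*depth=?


pd+depth=20
depth=20-3=17
pd*depth=3*17=51


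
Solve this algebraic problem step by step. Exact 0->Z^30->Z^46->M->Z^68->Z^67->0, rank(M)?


Alt sum=0:
(-1)^0*30 + (-1)^1*46 + (-1)^2*? + (-1)^3*68 + (-1)^4*67=0
rank(M)=17


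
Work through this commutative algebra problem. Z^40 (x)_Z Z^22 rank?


rank(M(x)N) = rank(M)*rank(N)
40*22 = 880


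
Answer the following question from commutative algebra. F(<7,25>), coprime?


gcd(7,25)=1 => F=ab-a-b=7*25-7-25=175-32=143


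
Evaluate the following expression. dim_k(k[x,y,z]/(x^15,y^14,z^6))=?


Basis: x^iy^jz^k, i<15,j<14,k<6
15*14*6=1260


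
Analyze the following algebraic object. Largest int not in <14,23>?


gcd(14,23)=1 => F=ab-a-b=14*23-14-23=322-37=285


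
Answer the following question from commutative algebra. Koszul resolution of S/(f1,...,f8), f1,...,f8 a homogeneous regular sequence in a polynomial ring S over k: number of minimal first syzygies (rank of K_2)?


Regular sequence => Koszul complex is the minimal free resolution.
Syz_1 minimally generated by Koszul relations f_i*e_j - f_j*e_i (i<j): mu(Syz_1) = beta_2 = C(m,2) = m(m-1)/2
m=8
8*7/2 = 28


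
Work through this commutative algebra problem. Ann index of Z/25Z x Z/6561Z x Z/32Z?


Exponent = lcm of the cyclic orders; pairwise coprime => product.
5^2*3^8*2^5=25*6561*32=5248800


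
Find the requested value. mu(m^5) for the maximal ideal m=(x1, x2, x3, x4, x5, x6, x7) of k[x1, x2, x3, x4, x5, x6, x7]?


Graded Nakayama: mu(m^d) = dim_k (m^d/m^(d+1)) = #degree-5 monomials in 7 vars
C(n+d-1,d)=C(11,5)=462


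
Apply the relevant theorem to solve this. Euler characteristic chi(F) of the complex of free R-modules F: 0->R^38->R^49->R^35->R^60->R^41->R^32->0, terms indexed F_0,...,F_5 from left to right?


chi = sum (-1)^i * rank:
(-1)^0*38=38
(-1)^1*49=-49
(-1)^2*35=35
(-1)^3*60=-60
(-1)^4*41=41
(-1)^5*32=-32
chi=-27


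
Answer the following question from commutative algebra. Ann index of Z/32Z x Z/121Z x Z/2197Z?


Exponent = lcm of the cyclic orders; pairwise coprime => product.
2^5*11^2*13^3=32*121*2197=8506784


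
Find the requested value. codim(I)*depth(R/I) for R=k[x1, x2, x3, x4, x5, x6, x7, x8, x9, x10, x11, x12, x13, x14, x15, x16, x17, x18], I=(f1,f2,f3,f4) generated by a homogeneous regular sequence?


codim=4, depth=dim(R/I)=18-4=14
Product=4*14=56


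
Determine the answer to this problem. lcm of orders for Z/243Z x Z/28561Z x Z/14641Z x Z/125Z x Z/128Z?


Exponent = lcm of the cyclic orders; pairwise coprime => product.
3^5*13^4*11^4*5^3*2^7=243*28561*14641*125*128=1625812304688000


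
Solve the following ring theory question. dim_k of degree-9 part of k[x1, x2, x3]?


C(d+n-1,n-1)=C(11,2)=55


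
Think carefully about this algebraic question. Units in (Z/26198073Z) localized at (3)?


Local ring = Z/19683Z.
phi(19683) = 3^8*(3-1) = 13122


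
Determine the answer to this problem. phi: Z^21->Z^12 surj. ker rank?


rank(ker) = 21-12 = 9


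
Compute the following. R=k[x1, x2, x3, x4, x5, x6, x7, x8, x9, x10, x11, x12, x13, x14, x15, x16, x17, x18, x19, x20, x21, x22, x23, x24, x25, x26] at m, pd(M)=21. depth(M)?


pd+depth=depth(R)=26
depth=26-21=5


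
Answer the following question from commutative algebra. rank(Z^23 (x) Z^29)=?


rank(M(x)N) = rank(M)*rank(N)
23*29 = 667


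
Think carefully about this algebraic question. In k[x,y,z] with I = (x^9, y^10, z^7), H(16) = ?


Need i<9, j<10, k<7 with i+j+k=16.
For each i, j ranges over max(0,16-i-6)..min(9,16-i):
  i=0: j in [10,9] -> 0
  i=1: j in [9,9] -> 1
  i=2: j in [8,9] -> 2
  i=3: j in [7,9] -> 3
  i=4: j in [6,9] -> 4
  i=5: j in [5,9] -> 5
  i=6: j in [4,9] -> 6
  i=7: j in [3,9] -> 7
  i=8: j in [2,8] -> 7
H(16) = 0+1+2+3+4+5+6+7+7 = 35


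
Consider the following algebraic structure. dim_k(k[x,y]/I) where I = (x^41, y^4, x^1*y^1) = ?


k[x,y]/I, I = (x^41, y^4, x^1*y^1)
Rect: 41x4=164. Corner: (41-1)x(4-1)=120.
dim = 164-120 = 44


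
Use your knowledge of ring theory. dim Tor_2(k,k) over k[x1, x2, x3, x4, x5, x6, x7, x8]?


Koszul: C(n,i)=C(8,2)=28


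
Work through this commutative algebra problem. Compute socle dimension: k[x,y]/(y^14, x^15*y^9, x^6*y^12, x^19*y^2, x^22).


Socle = ann(m) = span of standard monomials u with x*u, y*u in I (staircase corners).
Minimal generators: x^22, x^19*y^2, x^15*y^9, x^6*y^12, y^14
Corners: x^5y^13, x^14y^11, x^18y^8, x^21y
Socle dim=4


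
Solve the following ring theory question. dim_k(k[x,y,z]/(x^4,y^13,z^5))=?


Basis: x^iy^jz^k, i<4,j<13,k<5
4*13*5=260


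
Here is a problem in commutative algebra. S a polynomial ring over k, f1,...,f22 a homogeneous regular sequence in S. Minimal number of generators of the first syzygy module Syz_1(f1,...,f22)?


Regular sequence => Koszul complex is the minimal free resolution.
Syz_1 minimally generated by Koszul relations f_i*e_j - f_j*e_i (i<j): mu(Syz_1) = beta_2 = C(m,2) = m(m-1)/2
m=22
22*21/2 = 231


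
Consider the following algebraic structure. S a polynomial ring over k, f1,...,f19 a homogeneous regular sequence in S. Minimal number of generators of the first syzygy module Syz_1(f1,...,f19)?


Regular sequence => Koszul complex is the minimal free resolution.
Syz_1 minimally generated by Koszul relations f_i*e_j - f_j*e_i (i<j): mu(Syz_1) = beta_2 = C(m,2) = m(m-1)/2
m=19
19*18/2 = 171


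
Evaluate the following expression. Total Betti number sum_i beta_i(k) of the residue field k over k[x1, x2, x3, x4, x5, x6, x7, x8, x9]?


Koszul resolution: beta_i(k)=C(n,i), n=9
sum_i C(9,i) = 2^9 = 512


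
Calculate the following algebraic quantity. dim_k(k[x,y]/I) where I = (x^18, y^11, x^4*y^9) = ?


k[x,y]/I, I = (x^18, y^11, x^4*y^9)
Rect: 18x11=198. Corner: (18-4)x(11-9)=28.
dim = 198-28 = 170


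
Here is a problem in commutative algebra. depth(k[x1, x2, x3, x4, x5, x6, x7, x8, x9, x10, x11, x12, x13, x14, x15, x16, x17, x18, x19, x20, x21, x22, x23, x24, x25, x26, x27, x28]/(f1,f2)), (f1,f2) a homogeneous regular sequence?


depth(R)=28
depth(R/I)=28-2=26


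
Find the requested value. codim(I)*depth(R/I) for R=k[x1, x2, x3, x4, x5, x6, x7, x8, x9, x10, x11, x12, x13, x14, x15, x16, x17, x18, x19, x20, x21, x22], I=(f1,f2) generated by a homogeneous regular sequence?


codim=2, depth=dim(R/I)=22-2=20
Product=2*20=40


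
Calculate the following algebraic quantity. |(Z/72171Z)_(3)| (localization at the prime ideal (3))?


3-primary part: 72171=3^8*11
Size=3^8=6561


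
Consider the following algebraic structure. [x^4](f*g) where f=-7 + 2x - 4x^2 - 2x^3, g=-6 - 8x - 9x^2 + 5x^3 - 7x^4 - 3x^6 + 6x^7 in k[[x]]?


[x^4] = sum a_i*b_j, i+j=4
  -7*-7=49
  2*5=10
  -4*-9=36
  -2*-8=16
Sum=111


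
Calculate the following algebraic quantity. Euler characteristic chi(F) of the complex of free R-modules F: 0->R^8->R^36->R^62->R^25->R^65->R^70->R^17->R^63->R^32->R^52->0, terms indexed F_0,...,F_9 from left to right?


chi = sum (-1)^i * rank:
(-1)^0*8=8
(-1)^1*36=-36
(-1)^2*62=62
(-1)^3*25=-25
(-1)^4*65=65
(-1)^5*70=-70
(-1)^6*17=17
(-1)^7*63=-63
(-1)^8*32=32
(-1)^9*52=-52
chi=-62


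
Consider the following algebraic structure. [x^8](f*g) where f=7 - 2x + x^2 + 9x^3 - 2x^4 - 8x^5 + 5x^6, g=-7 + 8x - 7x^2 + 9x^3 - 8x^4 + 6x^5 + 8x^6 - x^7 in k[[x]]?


[x^8] = sum a_i*b_j, i+j=8
  -2*-1=2
  1*8=8
  9*6=54
  -2*-8=16
  -8*9=-72
  5*-7=-35
Sum=-27


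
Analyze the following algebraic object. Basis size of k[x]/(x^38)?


Basis: 1,x,...,x^37
dim=38


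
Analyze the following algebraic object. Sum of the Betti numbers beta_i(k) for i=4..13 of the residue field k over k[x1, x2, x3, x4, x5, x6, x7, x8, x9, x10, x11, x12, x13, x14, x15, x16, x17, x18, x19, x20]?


Koszul resolution: beta_i(k)=C(n,i), n=20
C(20,4)=4845, C(20,5)=15504, C(20,6)=38760, C(20,7)=77520, C(20,8)=125970, C(20,9)=167960, C(20,10)=184756, C(20,11)=167960, C(20,12)=125970, C(20,13)=77520
Sum=986765


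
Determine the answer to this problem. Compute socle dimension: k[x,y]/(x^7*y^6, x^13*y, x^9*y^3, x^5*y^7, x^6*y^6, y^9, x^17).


Socle = ann(m) = span of standard monomials u with x*u, y*u in I (staircase corners).
Redundant generators: x^7*y^6
Minimal generators: x^17, x^13*y, x^9*y^3, x^6*y^6, x^5*y^7, y^9
Corners: x^4y^8, x^5y^6, x^8y^5, x^12y^2, x^16
Socle dim=5


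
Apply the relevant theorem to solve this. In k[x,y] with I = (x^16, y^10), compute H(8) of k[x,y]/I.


k[x,y], I = (x^16, y^10), d = 8
Need i < 16 and d-i < 10.
Range: 0 <= i <= 8.
H(8) = 9


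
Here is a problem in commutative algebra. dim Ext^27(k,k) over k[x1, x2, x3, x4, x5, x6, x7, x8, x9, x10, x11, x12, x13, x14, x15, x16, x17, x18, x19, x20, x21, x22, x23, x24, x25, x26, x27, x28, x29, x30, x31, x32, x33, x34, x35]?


C(n,i)=C(35,27)=23535820


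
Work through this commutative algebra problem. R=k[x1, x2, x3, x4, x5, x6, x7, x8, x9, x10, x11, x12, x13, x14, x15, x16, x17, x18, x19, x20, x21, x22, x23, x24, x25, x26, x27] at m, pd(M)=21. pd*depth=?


pd+depth=27
depth=27-21=6
pd*depth=21*6=126


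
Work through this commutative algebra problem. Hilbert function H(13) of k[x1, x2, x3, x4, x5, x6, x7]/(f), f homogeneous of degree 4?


C(19,6)-C(15,6)=27132-5005=22127


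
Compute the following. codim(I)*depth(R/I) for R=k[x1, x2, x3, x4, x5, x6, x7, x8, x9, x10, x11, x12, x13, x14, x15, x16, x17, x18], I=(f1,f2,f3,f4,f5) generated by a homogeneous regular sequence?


codim=5, depth=dim(R/I)=18-5=13
Product=5*13=65


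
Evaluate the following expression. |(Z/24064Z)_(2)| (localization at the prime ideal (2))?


2-primary part: 24064=2^9*47
Size=2^9=512


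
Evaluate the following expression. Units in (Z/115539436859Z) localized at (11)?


Local ring = Z/2357947691Z.
phi(2357947691) = 11^8*(11-1) = 2143588810


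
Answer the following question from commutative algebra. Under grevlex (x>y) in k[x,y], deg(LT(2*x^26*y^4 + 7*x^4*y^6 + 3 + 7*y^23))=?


LT: 2*x^26*y^4
deg_x=26, deg_y=4
Total=26+4=30


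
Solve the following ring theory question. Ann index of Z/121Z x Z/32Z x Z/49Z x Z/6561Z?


Exponent = lcm of the cyclic orders; pairwise coprime => product.
11^2*2^5*7^2*3^8=121*32*49*6561=1244805408


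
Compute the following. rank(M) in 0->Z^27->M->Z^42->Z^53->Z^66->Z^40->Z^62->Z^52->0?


Alt sum=0:
(-1)^0*27 + (-1)^1*? + (-1)^2*42 + (-1)^3*53 + (-1)^4*66 + (-1)^5*40 + (-1)^6*62 + (-1)^7*52=0
rank(M)=52


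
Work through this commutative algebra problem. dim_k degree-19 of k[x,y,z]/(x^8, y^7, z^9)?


Need i<8, j<7, k<9 with i+j+k=19.
For each i, j ranges over max(0,19-i-8)..min(6,19-i):
  i=0: j in [11,6] -> 0
  i=1: j in [10,6] -> 0
  i=2: j in [9,6] -> 0
  i=3: j in [8,6] -> 0
  i=4: j in [7,6] -> 0
  i=5: j in [6,6] -> 1
  i=6: j in [5,6] -> 2
  i=7: j in [4,6] -> 3
H(19) = 0+0+0+0+0+1+2+3 = 6


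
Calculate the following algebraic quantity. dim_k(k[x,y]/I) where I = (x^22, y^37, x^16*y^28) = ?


k[x,y]/I, I = (x^22, y^37, x^16*y^28)
Rect: 22x37=814. Corner: (22-16)x(37-28)=54.
dim = 814-54 = 760


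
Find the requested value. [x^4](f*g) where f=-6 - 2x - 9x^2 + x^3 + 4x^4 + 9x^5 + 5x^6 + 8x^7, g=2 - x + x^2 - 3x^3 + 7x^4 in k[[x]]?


[x^4] = sum a_i*b_j, i+j=4
  -6*7=-42
  -2*-3=6
  -9*1=-9
  1*-1=-1
  4*2=8
Sum=-38


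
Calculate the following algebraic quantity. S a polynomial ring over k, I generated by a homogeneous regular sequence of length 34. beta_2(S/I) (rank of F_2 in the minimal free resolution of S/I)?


Regular sequence => Koszul complex is the minimal free resolution.
Syz_1 minimally generated by Koszul relations f_i*e_j - f_j*e_i (i<j): mu(Syz_1) = beta_2 = C(m,2) = m(m-1)/2
m=34
34*33/2 = 561


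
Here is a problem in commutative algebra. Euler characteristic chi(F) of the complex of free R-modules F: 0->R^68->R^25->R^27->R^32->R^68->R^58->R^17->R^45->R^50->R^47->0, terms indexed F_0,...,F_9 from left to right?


chi = sum (-1)^i * rank:
(-1)^0*68=68
(-1)^1*25=-25
(-1)^2*27=27
(-1)^3*32=-32
(-1)^4*68=68
(-1)^5*58=-58
(-1)^6*17=17
(-1)^7*45=-45
(-1)^8*50=50
(-1)^9*47=-47
chi=23


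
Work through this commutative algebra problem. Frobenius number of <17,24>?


gcd(17,24)=1 => F=ab-a-b=17*24-17-24=408-41=367


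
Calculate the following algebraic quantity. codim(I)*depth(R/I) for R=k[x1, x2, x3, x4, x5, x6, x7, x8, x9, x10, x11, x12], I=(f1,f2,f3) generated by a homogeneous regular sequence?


codim=3, depth=dim(R/I)=12-3=9
Product=3*9=27


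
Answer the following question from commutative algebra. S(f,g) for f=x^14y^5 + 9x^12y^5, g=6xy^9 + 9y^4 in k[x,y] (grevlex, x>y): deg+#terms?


LT(f)=x^14y^5, LT(g)=6xy^9
lcm(LM)=x^14y^9
S(f,g) (scaled by 6 to clear denominators) = 6y^4*f - x^13*g = 54x^12y^9 - 9x^13y^4
2 terms, deg 21.
21+2=23


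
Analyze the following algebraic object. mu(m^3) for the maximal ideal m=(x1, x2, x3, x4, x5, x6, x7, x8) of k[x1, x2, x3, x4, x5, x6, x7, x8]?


Graded Nakayama: mu(m^d) = dim_k (m^d/m^(d+1)) = #degree-3 monomials in 8 vars
C(n+d-1,d)=C(10,3)=120


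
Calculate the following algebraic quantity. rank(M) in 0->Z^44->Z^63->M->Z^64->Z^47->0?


Alt sum=0:
(-1)^0*44 + (-1)^1*63 + (-1)^2*? + (-1)^3*64 + (-1)^4*47=0
rank(M)=36


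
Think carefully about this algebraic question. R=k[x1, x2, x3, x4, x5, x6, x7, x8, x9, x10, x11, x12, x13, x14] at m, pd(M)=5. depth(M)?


pd+depth=depth(R)=14
depth=14-5=9


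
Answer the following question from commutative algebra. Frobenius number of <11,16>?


gcd(11,16)=1 => F=ab-a-b=11*16-11-16=176-27=149


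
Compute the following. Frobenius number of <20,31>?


gcd(20,31)=1 => F=ab-a-b=20*31-20-31=620-51=569


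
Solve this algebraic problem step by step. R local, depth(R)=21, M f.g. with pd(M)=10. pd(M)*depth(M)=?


pd+depth=21
depth=21-10=11
pd*depth=10*11=110


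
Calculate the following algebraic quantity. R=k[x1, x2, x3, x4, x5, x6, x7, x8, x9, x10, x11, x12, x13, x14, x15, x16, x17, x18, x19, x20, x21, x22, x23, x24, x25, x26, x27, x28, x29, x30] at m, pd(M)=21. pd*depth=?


pd+depth=30
depth=30-21=9
pd*depth=21*9=189


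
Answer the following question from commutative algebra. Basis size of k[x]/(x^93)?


Basis: 1,x,...,x^92
dim=93


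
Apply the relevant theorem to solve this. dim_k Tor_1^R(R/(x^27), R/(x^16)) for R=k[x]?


Tor_1(R/I,R/J)=(I cap J)/IJ=(x^27)/(x^43)
dim=43-27=min(27,16)=16


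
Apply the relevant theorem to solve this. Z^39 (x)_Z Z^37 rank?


rank(M(x)N) = rank(M)*rank(N)
39*37 = 1443


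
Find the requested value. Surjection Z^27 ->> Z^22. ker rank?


rank(ker) = 27-22 = 5


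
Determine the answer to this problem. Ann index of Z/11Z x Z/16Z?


Exponent = lcm of the cyclic orders; pairwise coprime => product.
11^1*2^4=11*16=176


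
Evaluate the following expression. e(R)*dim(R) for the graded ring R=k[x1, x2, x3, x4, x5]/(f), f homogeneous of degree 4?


e(R)=deg(f)=4, dim(R)=5-1=4
e*dim=4*4=16


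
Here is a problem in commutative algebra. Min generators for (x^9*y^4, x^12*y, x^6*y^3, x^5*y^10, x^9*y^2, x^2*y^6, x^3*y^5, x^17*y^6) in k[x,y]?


Remove redundant (divisible by others).
x^17*y^6 redundant.
x^9*y^4 redundant.
x^5*y^10 redundant.
Min: x^12*y, x^9*y^2, x^6*y^3, x^3*y^5, x^2*y^6
Count=5


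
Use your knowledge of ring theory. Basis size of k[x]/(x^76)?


Basis: 1,x,...,x^75
dim=76


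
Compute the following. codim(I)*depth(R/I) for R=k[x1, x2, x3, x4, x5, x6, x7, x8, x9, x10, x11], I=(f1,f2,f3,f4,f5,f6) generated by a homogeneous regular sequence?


codim=6, depth=dim(R/I)=11-6=5
Product=6*5=30


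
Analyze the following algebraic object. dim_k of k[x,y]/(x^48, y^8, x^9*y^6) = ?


k[x,y]/I, I = (x^48, y^8, x^9*y^6)
Rect: 48x8=384. Corner: (48-9)x(8-6)=78.
dim = 384-78 = 306


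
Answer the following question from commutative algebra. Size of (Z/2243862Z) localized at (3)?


3-primary part: 2243862=3^10*38
Size=3^10=59049


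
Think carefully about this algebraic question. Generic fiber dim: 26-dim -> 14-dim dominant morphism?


dim(fiber)=dim(X)-dim(Y)=26-14=12


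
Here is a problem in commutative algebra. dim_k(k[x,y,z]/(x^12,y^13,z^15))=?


Basis: x^iy^jz^k, i<12,j<13,k<15
12*13*15=2340


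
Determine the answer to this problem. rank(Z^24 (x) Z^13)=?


rank(M(x)N) = rank(M)*rank(N)
24*13 = 312


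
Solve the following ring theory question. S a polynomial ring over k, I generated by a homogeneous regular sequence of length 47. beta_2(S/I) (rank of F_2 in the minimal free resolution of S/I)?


Regular sequence => Koszul complex is the minimal free resolution.
Syz_1 minimally generated by Koszul relations f_i*e_j - f_j*e_i (i<j): mu(Syz_1) = beta_2 = C(m,2) = m(m-1)/2
m=47
47*46/2 = 1081


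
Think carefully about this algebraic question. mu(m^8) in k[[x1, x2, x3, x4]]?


C(n+d-1,d)=C(11,8)=165


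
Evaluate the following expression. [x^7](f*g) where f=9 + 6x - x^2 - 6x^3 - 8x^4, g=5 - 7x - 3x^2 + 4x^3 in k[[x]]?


[x^7] = sum a_i*b_j, i+j=7
  -8*4=-32
Sum=-32


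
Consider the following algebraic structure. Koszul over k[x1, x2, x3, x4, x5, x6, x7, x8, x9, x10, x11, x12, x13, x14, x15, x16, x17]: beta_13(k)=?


C(n,i)=C(17,13)=2380


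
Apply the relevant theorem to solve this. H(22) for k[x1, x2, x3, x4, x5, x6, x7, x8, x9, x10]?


C(d+n-1,n-1)=C(31,9)=20160075


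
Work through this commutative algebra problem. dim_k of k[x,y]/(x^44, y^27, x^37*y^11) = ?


k[x,y]/I, I = (x^44, y^27, x^37*y^11)
Rect: 44x27=1188. Corner: (44-37)x(27-11)=112.
dim = 1188-112 = 1076


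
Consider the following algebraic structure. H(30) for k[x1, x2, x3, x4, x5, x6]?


C(d+n-1,n-1)=C(35,5)=324632


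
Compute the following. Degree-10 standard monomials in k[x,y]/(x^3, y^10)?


k[x,y], I = (x^3, y^10), d = 10
Need i < 3 and d-i < 10.
Range: 1 <= i <= 2.
H(10) = 2


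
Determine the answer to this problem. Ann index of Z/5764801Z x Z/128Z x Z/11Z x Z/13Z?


Exponent = lcm of the cyclic orders; pairwise coprime => product.
7^8*2^7*11^1*13^1=5764801*128*11*13=105518917504


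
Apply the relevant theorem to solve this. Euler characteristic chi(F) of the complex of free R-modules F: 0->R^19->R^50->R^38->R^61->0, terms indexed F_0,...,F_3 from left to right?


chi = sum (-1)^i * rank:
(-1)^0*19=19
(-1)^1*50=-50
(-1)^2*38=38
(-1)^3*61=-61
chi=-54


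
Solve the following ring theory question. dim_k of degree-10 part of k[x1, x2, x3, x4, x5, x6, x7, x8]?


C(d+n-1,n-1)=C(17,7)=19448


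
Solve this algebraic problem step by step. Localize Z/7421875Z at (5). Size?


5-primary part: 7421875=5^8*19
Size=5^8=390625


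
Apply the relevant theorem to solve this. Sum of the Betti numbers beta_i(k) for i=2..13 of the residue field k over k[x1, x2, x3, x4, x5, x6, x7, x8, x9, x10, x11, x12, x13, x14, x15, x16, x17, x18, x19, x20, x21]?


Koszul resolution: beta_i(k)=C(n,i), n=21
C(21,2)=210, C(21,3)=1330, C(21,4)=5985, C(21,5)=20349, C(21,6)=54264, C(21,7)=116280, C(21,8)=203490, C(21,9)=293930, C(21,10)=352716, C(21,11)=352716, C(21,12)=293930, C(21,13)=203490
Sum=1898690


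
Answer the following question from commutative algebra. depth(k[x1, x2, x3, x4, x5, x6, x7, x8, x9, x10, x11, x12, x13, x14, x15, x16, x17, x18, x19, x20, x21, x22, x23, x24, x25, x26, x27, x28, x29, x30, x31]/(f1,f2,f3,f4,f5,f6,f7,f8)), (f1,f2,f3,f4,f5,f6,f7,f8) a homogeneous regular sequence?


depth(R)=31
depth(R/I)=31-8=23


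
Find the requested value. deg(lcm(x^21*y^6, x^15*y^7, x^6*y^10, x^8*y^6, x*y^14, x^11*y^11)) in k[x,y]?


lcm = componentwise max:
x: max(21,15,6,8,1,11)=21
y: max(6,7,10,6,14,11)=14
Total=21+14=35


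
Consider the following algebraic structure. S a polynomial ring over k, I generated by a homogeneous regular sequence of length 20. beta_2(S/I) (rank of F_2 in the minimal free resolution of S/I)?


Regular sequence => Koszul complex is the minimal free resolution.
Syz_1 minimally generated by Koszul relations f_i*e_j - f_j*e_i (i<j): mu(Syz_1) = beta_2 = C(m,2) = m(m-1)/2
m=20
20*19/2 = 190


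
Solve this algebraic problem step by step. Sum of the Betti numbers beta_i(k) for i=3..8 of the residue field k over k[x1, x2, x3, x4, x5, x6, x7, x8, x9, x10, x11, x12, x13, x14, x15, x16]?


Koszul resolution: beta_i(k)=C(n,i), n=16
C(16,3)=560, C(16,4)=1820, C(16,5)=4368, C(16,6)=8008, C(16,7)=11440, C(16,8)=12870
Sum=39066


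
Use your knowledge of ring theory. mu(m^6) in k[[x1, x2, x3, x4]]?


C(n+d-1,d)=C(9,6)=84


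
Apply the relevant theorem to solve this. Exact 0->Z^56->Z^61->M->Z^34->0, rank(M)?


Alt sum=0:
(-1)^0*56 + (-1)^1*61 + (-1)^2*? + (-1)^3*34=0
rank(M)=39


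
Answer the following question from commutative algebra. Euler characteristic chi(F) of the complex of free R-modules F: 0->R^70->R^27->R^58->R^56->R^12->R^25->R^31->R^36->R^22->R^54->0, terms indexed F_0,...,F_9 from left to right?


chi = sum (-1)^i * rank:
(-1)^0*70=70
(-1)^1*27=-27
(-1)^2*58=58
(-1)^3*56=-56
(-1)^4*12=12
(-1)^5*25=-25
(-1)^6*31=31
(-1)^7*36=-36
(-1)^8*22=22
(-1)^9*54=-54
chi=-5


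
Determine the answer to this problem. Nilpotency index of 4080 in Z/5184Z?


4080^k mod 5184:
k=1: 4080
k=2: 576
k=3: 1728
k=4: 0
First zero at k = 4


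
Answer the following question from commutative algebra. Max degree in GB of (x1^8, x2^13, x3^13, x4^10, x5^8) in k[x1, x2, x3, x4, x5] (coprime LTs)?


Pure powers, coprime LTs => already GB.
Degrees: 8, 13, 13, 10, 8
Max=13


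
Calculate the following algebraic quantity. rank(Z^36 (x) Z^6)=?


rank(M(x)N) = rank(M)*rank(N)
36*6 = 216


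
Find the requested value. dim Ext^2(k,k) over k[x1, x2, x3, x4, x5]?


C(n,i)=C(5,2)=10


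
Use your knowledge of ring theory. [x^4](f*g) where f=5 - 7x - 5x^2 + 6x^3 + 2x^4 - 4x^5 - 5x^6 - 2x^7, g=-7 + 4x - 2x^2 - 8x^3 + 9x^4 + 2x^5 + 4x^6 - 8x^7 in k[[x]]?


[x^4] = sum a_i*b_j, i+j=4
  5*9=45
  -7*-8=56
  -5*-2=10
  6*4=24
  2*-7=-14
Sum=121


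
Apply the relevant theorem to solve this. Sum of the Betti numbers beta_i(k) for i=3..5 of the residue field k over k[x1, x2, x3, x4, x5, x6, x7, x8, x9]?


Koszul resolution: beta_i(k)=C(n,i), n=9
C(9,3)=84, C(9,4)=126, C(9,5)=126
Sum=336


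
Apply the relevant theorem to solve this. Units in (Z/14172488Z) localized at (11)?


Local ring = Z/1771561Z.
phi(1771561) = 11^5*(11-1) = 1610510


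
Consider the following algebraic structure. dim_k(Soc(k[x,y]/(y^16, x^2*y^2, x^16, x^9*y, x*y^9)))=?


Socle = ann(m) = span of standard monomials u with x*u, y*u in I (staircase corners).
Minimal generators: x^16, x^9*y, x^2*y^2, x*y^9, y^16
Corners: y^15, xy^8, x^8y, x^15
Socle dim=4


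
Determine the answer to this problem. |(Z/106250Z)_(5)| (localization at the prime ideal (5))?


5-primary part: 106250=5^5*34
Size=5^5=3125


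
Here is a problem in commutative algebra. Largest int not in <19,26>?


gcd(19,26)=1 => F=ab-a-b=19*26-19-26=494-45=449


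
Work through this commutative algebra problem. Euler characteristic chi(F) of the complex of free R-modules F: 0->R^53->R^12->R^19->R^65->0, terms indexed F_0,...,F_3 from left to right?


chi = sum (-1)^i * rank:
(-1)^0*53=53
(-1)^1*12=-12
(-1)^2*19=19
(-1)^3*65=-65
chi=-5


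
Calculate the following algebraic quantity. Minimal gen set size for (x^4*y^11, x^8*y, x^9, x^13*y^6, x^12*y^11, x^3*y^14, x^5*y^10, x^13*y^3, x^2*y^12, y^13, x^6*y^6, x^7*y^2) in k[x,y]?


Remove redundant (divisible by others).
x^13*y^6 redundant.
x^12*y^11 redundant.
x^3*y^14 redundant.
x^13*y^3 redundant.
Min: x^9, x^8*y, x^7*y^2, x^6*y^6, x^5*y^10, x^4*y^11, x^2*y^12, y^13
Count=8


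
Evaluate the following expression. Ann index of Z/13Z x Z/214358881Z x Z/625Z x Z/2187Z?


Exponent = lcm of the cyclic orders; pairwise coprime => product.
13^1*11^8*5^4*3^7=13*214358881*625*2187=3809023341069375


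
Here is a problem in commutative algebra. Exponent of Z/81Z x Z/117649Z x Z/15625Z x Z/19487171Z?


Exponent = lcm of the cyclic orders; pairwise coprime => product.
3^4*7^6*5^6*11^7=81*117649*15625*19487171=2901630322801546875


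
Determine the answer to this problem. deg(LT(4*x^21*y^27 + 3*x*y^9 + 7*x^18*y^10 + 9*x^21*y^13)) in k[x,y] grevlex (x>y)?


LT: 4*x^21*y^27
deg_x=21, deg_y=27
Total=21+27=48


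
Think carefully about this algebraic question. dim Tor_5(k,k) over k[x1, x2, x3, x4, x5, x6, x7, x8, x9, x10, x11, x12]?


Koszul: C(n,i)=C(12,5)=792


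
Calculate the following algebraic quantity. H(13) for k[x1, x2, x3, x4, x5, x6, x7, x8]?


C(d+n-1,n-1)=C(20,7)=77520


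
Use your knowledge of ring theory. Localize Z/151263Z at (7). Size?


7-primary part: 151263=7^5*9
Size=7^5=16807


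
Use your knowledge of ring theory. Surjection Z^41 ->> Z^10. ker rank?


rank(ker) = 41-10 = 31


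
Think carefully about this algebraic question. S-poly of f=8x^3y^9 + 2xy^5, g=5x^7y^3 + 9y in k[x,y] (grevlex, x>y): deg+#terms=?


LT(f)=8x^3y^9, LT(g)=5x^7y^3
lcm(LM)=x^7y^9
S(f,g) (scaled by 40 to clear denominators) = 5x^4*f - 8y^6*g = 10x^5y^5 - 72y^7
2 terms, deg 10.
10+2=12


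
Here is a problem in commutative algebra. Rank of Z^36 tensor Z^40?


rank(M(x)N) = rank(M)*rank(N)
36*40 = 1440


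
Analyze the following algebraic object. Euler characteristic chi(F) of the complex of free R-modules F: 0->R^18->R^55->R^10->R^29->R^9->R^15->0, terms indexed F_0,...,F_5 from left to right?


chi = sum (-1)^i * rank:
(-1)^0*18=18
(-1)^1*55=-55
(-1)^2*10=10
(-1)^3*29=-29
(-1)^4*9=9
(-1)^5*15=-15
chi=-62


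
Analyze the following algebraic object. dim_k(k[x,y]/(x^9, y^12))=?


Basis: x^i*y^j, i<9, j<12
9*12=108


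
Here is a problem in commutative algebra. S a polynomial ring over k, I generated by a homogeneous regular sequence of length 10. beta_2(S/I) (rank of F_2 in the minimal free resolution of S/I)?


Regular sequence => Koszul complex is the minimal free resolution.
Syz_1 minimally generated by Koszul relations f_i*e_j - f_j*e_i (i<j): mu(Syz_1) = beta_2 = C(m,2) = m(m-1)/2
m=10
10*9/2 = 45


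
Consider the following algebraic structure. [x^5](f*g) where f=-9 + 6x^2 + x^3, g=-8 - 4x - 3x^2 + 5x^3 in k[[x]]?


[x^5] = sum a_i*b_j, i+j=5
  6*5=30
  1*-3=-3
Sum=27


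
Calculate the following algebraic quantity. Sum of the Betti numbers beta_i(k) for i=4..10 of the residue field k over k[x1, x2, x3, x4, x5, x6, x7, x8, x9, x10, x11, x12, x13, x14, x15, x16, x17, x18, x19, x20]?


Koszul resolution: beta_i(k)=C(n,i), n=20
C(20,4)=4845, C(20,5)=15504, C(20,6)=38760, C(20,7)=77520, C(20,8)=125970, C(20,9)=167960, C(20,10)=184756
Sum=615315


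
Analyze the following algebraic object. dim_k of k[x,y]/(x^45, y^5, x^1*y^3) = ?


k[x,y]/I, I = (x^45, y^5, x^1*y^3)
Rect: 45x5=225. Corner: (45-1)x(5-3)=88.
dim = 225-88 = 137


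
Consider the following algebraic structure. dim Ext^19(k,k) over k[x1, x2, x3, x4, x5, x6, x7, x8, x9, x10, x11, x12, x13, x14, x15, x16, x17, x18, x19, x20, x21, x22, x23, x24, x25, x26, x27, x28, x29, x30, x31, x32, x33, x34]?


C(n,i)=C(34,19)=1855967520


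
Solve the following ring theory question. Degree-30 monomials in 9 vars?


C(d+n-1,n-1)=C(38,8)=48903492


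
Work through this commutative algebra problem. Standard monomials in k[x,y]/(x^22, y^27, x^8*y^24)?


k[x,y]/I, I = (x^22, y^27, x^8*y^24)
Rect: 22x27=594. Corner: (22-8)x(27-24)=42.
dim = 594-42 = 552


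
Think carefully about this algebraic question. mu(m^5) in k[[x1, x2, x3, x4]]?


C(n+d-1,d)=C(8,5)=56


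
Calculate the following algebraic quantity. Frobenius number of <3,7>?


gcd(3,7)=1 => F=ab-a-b=3*7-3-7=21-10=11


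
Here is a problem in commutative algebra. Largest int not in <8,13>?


gcd(8,13)=1 => F=ab-a-b=8*13-8-13=104-21=83


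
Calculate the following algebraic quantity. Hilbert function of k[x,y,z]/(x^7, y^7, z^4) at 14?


Need i<7, j<7, k<4 with i+j+k=14.
For each i, j ranges over max(0,14-i-3)..min(6,14-i):
  i=0: j in [11,6] -> 0
  i=1: j in [10,6] -> 0
  i=2: j in [9,6] -> 0
  i=3: j in [8,6] -> 0
  i=4: j in [7,6] -> 0
  i=5: j in [6,6] -> 1
  i=6: j in [5,6] -> 2
H(14) = 0+0+0+0+0+1+2 = 3


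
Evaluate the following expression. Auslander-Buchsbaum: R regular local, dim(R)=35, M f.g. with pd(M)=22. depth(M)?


pd+depth=depth(R)=35
depth=35-22=13


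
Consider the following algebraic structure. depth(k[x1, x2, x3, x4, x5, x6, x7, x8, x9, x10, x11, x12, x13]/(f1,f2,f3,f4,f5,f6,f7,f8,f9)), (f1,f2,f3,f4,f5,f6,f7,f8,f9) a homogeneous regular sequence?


depth(R)=13
depth(R/I)=13-9=4


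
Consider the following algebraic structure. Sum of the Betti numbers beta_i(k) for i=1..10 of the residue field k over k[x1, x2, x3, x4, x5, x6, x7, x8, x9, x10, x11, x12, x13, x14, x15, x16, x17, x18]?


Koszul resolution: beta_i(k)=C(n,i), n=18
C(18,1)=18, C(18,2)=153, C(18,3)=816, C(18,4)=3060, C(18,5)=8568, C(18,6)=18564, C(18,7)=31824, C(18,8)=43758, C(18,9)=48620, C(18,10)=43758
Sum=199139


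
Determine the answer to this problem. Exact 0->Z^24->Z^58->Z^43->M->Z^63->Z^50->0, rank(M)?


Alt sum=0:
(-1)^0*24 + (-1)^1*58 + (-1)^2*43 + (-1)^3*? + (-1)^4*63 + (-1)^5*50=0
rank(M)=22


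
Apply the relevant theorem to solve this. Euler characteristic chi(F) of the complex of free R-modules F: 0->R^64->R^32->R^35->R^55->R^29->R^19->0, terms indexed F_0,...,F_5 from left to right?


chi = sum (-1)^i * rank:
(-1)^0*64=64
(-1)^1*32=-32
(-1)^2*35=35
(-1)^3*55=-55
(-1)^4*29=29
(-1)^5*19=-19
chi=22


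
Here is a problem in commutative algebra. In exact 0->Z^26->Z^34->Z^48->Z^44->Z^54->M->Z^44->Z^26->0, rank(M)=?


Alt sum=0:
(-1)^0*26 + (-1)^1*34 + (-1)^2*48 + (-1)^3*44 + (-1)^4*54 + (-1)^5*? + (-1)^6*44 + (-1)^7*26=0
rank(M)=68


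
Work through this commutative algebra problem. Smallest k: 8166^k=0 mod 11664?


8166^k mod 11664:
k=1: 8166
k=2: 468
k=3: 7560
k=4: 9072
k=5: 3888
k=6: 0
First zero at k = 6


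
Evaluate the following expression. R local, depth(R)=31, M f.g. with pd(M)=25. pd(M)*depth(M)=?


pd+depth=31
depth=31-25=6
pd*depth=25*6=150


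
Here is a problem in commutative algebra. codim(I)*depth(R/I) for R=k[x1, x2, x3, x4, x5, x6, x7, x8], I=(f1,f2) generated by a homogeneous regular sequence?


codim=2, depth=dim(R/I)=8-2=6
Product=2*6=12


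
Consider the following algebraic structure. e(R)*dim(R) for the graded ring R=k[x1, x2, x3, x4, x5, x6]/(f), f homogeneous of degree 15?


e(R)=deg(f)=15, dim(R)=6-1=5
e*dim=15*5=75


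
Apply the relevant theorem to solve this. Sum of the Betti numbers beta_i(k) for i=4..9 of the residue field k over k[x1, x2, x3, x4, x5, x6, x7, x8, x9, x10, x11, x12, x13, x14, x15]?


Koszul resolution: beta_i(k)=C(n,i), n=15
C(15,4)=1365, C(15,5)=3003, C(15,6)=5005, C(15,7)=6435, C(15,8)=6435, C(15,9)=5005
Sum=27248


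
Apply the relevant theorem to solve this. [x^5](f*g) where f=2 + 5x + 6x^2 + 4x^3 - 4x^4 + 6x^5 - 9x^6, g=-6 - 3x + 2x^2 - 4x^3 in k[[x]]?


[x^5] = sum a_i*b_j, i+j=5
  6*-4=-24
  4*2=8
  -4*-3=12
  6*-6=-36
Sum=-40


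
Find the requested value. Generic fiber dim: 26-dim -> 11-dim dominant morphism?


dim(fiber)=dim(X)-dim(Y)=26-11=15


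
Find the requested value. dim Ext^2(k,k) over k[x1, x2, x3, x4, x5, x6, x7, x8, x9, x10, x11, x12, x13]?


C(n,i)=C(13,2)=78


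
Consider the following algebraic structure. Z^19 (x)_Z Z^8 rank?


rank(M(x)N) = rank(M)*rank(N)
19*8 = 152


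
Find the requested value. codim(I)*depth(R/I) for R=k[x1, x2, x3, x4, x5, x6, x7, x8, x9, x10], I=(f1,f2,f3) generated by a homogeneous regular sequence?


codim=3, depth=dim(R/I)=10-3=7
Product=3*7=21


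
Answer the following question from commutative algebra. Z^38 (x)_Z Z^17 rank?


rank(M(x)N) = rank(M)*rank(N)
38*17 = 646


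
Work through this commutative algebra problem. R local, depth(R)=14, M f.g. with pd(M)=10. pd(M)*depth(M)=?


pd+depth=14
depth=14-10=4
pd*depth=10*4=40


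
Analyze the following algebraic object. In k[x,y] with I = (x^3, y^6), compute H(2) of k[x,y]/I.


k[x,y], I = (x^3, y^6), d = 2
Need i < 3 and d-i < 6.
Range: 0 <= i <= 2.
H(2) = 3


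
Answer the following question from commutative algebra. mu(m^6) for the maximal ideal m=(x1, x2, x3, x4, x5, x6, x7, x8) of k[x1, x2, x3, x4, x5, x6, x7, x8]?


Graded Nakayama: mu(m^d) = dim_k (m^d/m^(d+1)) = #degree-6 monomials in 8 vars
C(n+d-1,d)=C(13,6)=1716


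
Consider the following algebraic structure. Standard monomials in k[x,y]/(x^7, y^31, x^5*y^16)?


k[x,y]/I, I = (x^7, y^31, x^5*y^16)
Rect: 7x31=217. Corner: (7-5)x(31-16)=30.
dim = 217-30 = 187


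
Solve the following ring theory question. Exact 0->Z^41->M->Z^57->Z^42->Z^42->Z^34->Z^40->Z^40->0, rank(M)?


Alt sum=0:
(-1)^0*41 + (-1)^1*? + (-1)^2*57 + (-1)^3*42 + (-1)^4*42 + (-1)^5*34 + (-1)^6*40 + (-1)^7*40=0
rank(M)=64


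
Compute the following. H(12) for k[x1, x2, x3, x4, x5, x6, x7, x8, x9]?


C(d+n-1,n-1)=C(20,8)=125970


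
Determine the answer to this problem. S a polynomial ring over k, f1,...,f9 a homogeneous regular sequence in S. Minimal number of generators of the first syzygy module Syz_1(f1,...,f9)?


Regular sequence => Koszul complex is the minimal free resolution.
Syz_1 minimally generated by Koszul relations f_i*e_j - f_j*e_i (i<j): mu(Syz_1) = beta_2 = C(m,2) = m(m-1)/2
m=9
9*8/2 = 36


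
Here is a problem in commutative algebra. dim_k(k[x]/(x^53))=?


Basis: 1,x,...,x^52
dim=53


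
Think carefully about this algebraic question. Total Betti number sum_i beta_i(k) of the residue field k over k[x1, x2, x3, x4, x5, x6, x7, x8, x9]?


Koszul resolution: beta_i(k)=C(n,i), n=9
sum_i C(9,i) = 2^9 = 512


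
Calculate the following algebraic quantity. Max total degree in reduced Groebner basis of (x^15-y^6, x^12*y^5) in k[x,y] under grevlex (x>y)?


LT(f1)=x^15, LT(f2)=x^12y^5, lcm=x^15y^5
S(f1,f2) = y^5*f1 - x^3*f2 = -y^11
Reduced GB = {f1, f2, y^11}; degrees 15, 17, 11
Max = 17


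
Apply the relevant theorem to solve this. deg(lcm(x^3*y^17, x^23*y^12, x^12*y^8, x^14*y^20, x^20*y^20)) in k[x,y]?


lcm = componentwise max:
x: max(3,23,12,14,20)=23
y: max(17,12,8,20,20)=20
Total=23+20=43


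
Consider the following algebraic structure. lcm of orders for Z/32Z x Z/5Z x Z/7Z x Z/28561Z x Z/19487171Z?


Exponent = lcm of the cyclic orders; pairwise coprime => product.
2^5*5^1*7^1*13^4*11^7=32*5*7*28561*19487171=623361861842720


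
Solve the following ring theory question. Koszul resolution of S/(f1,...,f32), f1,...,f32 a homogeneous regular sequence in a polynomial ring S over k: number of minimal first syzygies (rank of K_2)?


Regular sequence => Koszul complex is the minimal free resolution.
Syz_1 minimally generated by Koszul relations f_i*e_j - f_j*e_i (i<j): mu(Syz_1) = beta_2 = C(m,2) = m(m-1)/2
m=32
32*31/2 = 496


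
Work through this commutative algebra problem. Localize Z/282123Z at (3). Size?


3-primary part: 282123=3^8*43
Size=3^8=6561
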